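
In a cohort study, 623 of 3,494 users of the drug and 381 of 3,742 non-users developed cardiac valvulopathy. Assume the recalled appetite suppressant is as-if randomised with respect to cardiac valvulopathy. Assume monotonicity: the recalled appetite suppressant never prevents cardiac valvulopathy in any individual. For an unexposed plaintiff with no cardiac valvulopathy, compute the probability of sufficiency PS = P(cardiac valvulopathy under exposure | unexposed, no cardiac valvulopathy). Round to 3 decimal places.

PS ≈ 0.085

p₁ = P(outcome | exposed) = 623/3494 = 0.17831
p₀ = P(outcome | unexposed) = 381/3742 = 0.10182
Under exogeneity and monotonicity, PS = (p₁ − p₀) / (1 − p₀).
PS = (0.17831 − 0.10182) / (1 − 0.10182) = 0.076488 / 0.89818 ≈ 0.0852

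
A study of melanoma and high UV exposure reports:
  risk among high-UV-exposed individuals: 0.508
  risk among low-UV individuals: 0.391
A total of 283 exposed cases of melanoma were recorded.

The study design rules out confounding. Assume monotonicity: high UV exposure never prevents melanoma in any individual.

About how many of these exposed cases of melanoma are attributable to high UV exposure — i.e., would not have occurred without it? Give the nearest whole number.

Let p₁ = 0.508, p₀ = 0.391.
PN = (p₁ − p₀)/p₁ = (0.508 − 0.391) / 0.508 ≈ 0.23031.
Attributable cases ≈ PN × (exposed cases) = 0.23031 × 283 ≈ 65.18.

about 65 cases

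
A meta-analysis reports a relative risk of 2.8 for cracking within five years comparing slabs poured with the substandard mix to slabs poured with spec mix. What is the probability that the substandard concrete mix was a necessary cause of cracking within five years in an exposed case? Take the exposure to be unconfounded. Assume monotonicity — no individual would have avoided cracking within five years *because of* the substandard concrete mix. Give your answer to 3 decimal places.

Under exogeneity and monotonicity, PN = (RR − 1) / RR = 1 − 1/RR.
PN = (2.8 − 1) / 2.8 = 1.8 / 2.8 ≈ 0.6429

PN ≈ 0.643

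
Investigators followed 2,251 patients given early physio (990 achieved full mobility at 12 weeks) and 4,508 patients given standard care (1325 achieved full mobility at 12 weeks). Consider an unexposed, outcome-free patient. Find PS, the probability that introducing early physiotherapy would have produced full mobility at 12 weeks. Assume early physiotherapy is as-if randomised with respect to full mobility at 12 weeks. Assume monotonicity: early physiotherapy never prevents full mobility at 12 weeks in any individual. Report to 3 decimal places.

p₁ = P(outcome | exposed) = 990/2251 = 0.4398
p₀ = P(outcome | unexposed) = 1325/4508 = 0.29392
Under exogeneity and monotonicity, PS = (p₁ − p₀) / (1 − p₀).
PS = (0.4398 − 0.29392) / (1 − 0.29392) = 0.14588 / 0.70608 ≈ 0.2066

PS ≈ 0.207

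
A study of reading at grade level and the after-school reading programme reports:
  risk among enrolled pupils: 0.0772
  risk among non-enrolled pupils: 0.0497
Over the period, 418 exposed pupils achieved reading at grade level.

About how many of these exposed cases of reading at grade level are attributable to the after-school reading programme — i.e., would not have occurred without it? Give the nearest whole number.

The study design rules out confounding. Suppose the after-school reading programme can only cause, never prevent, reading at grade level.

Let p₁ = 0.0772, p₀ = 0.0497.
PN = (p₁ − p₀)/p₁ = (0.0772 − 0.0497) / 0.0772 ≈ 0.35622.
Attributable cases ≈ PN × (exposed cases) = 0.35622 × 418 ≈ 148.90.

about 149 cases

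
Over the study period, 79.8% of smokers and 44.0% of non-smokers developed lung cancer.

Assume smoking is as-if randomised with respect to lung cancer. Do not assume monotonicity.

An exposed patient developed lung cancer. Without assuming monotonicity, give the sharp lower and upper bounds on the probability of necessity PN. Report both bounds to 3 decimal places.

p₁ = 0.798, p₀ = 0.44.
Under exogeneity alone the bounds on PN are max{0,(p₁−p₀)/p₁} ≤ PN ≤ min{1,(1−p₀)/p₁}.
  lower = (p₁ − p₀)/p₁ = 0.358 / 0.798 ≈ 0.4486
  upper = min{1, (1 − p₀)/p₁} = 0.56 / 0.798 ≈ 0.7018

0.449 ≤ PN ≤ 0.702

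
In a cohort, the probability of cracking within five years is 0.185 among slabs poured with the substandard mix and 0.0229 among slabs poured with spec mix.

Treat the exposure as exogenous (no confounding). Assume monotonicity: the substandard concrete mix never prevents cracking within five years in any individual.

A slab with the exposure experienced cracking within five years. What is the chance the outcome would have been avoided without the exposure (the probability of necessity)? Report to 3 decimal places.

PN ≈ 0.876

Let p₁ = 0.185, p₀ = 0.0229.
Under exogeneity and monotonicity, PN = (p₁ − p₀) / p₁.
PN = (0.185 − 0.0229) / 0.185 = 0.1621 / 0.185 ≈ 0.8762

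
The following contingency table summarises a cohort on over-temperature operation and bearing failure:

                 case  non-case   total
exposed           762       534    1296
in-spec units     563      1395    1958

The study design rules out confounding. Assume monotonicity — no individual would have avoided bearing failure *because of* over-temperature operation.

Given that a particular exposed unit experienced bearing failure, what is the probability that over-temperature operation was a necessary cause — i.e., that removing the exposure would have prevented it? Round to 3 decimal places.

p₁ = P(outcome | exposed) = 762/1296 = 0.58796
p₀ = P(outcome | unexposed) = 563/1958 = 0.28754
Under exogeneity and monotonicity, PN = (p₁ − p₀)/p₁.
PN = (0.58796 − 0.28754) / 0.58796 ≈ 0.5110

PN ≈ 0.511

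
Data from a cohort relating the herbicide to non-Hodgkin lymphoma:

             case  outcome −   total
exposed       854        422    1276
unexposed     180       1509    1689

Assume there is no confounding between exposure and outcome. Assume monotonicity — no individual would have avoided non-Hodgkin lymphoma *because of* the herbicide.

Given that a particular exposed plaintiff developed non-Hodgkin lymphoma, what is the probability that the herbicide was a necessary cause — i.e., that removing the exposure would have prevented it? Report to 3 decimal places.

p₁ = P(outcome | exposed) = 854/1276 = 0.66928
p₀ = P(outcome | unexposed) = 180/1689 = 0.10657
Under exogeneity and monotonicity, PN = (p₁ − p₀)/p₁.
PN = (0.66928 − 0.10657) / 0.66928 ≈ 0.8408

PN ≈ 0.841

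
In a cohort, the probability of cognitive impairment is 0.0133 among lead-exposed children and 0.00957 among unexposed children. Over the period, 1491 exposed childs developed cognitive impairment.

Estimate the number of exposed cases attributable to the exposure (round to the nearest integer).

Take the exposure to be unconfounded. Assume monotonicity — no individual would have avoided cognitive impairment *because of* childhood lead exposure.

about 418 cases

Let p₁ = 0.0133, p₀ = 0.00957.
PN = (p₁ − p₀)/p₁ = (0.0133 − 0.00957) / 0.0133 ≈ 0.28045.
Attributable cases ≈ PN × (exposed cases) = 0.28045 × 1491 ≈ 418.15.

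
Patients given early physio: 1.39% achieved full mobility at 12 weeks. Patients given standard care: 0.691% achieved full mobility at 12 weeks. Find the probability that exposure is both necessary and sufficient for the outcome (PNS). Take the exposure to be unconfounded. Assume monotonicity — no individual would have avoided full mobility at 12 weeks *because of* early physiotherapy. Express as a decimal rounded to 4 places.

p₁ = 0.0139, p₀ = 0.00691.
Under exogeneity and monotonicity, PNS = p₁ − p₀.
PNS = 0.0139 − 0.00691 = 0.00699

PNS ≈ 0.0070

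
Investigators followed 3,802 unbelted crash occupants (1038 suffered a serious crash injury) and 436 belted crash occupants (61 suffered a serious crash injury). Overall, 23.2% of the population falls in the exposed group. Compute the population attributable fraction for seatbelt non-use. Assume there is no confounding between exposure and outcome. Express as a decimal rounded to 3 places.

p₁ = P(outcome | exposed) = 1038/3802 = 0.27301
p₀ = P(outcome | unexposed) = 61/436 = 0.13991
Overall risk P(Y=1) = π·p₁ + (1−π)·p₀ = 0.232×0.27301 + 0.768×0.13991 = 0.17079.
Under exogeneity, PAF = [P(Y=1) − p₀] / P(Y=1).
PAF = (0.17079 − 0.13991) / 0.17079 ≈ 0.1808

PAF ≈ 0.181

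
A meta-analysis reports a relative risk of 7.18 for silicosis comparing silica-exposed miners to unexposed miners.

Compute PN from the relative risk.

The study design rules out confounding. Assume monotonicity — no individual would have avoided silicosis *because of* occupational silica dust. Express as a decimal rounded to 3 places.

Under exogeneity and monotonicity, PN = (RR − 1) / RR = 1 − 1/RR.
PN = (7.18 − 1) / 7.18 = 6.18 / 7.18 ≈ 0.8607

PN ≈ 0.861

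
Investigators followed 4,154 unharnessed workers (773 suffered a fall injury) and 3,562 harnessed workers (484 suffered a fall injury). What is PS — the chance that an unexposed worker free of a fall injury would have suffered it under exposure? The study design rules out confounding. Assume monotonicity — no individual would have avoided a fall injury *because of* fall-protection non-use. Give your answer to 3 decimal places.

p₁ = P(outcome | exposed) = 773/4154 = 0.18609
p₀ = P(outcome | unexposed) = 484/3562 = 0.13588
Under exogeneity and monotonicity, PS = (p₁ − p₀) / (1 − p₀).
PS = (0.18609 − 0.13588) / (1 − 0.13588) = 0.050207 / 0.86412 ≈ 0.0581

PS ≈ 0.058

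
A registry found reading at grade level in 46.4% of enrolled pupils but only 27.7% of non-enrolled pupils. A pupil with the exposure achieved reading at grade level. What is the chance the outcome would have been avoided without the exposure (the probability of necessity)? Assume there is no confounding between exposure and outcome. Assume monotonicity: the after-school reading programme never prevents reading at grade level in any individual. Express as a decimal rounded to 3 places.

PN ≈ 0.403

p₁ = 0.464, p₀ = 0.277.
Under exogeneity and monotonicity, PN = (p₁ − p₀) / p₁.
PN = (0.464 − 0.277) / 0.464 = 0.187 / 0.464 ≈ 0.4030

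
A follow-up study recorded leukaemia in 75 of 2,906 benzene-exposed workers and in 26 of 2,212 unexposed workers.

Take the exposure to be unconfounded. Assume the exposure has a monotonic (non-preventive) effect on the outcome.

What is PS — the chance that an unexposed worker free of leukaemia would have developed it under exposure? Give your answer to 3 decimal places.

PS ≈ 0.014

p₁ = P(outcome | exposed) = 75/2906 = 0.025809
p₀ = P(outcome | unexposed) = 26/2212 = 0.011754
Under exogeneity and monotonicity, PS = (p₁ − p₀) / (1 − p₀).
PS = (0.025809 − 0.011754) / (1 − 0.011754) = 0.014055 / 0.98825 ≈ 0.0142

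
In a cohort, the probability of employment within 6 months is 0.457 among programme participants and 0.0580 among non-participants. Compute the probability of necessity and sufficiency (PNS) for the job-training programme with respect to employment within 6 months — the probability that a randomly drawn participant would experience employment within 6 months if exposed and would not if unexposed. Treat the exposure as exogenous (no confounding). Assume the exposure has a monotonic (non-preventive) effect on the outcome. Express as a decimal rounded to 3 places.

PNS ≈ 0.399

Let p₁ = 0.457, p₀ = 0.058.
Under exogeneity and monotonicity, PNS = p₁ − p₀.
PNS = 0.457 − 0.058 = 0.399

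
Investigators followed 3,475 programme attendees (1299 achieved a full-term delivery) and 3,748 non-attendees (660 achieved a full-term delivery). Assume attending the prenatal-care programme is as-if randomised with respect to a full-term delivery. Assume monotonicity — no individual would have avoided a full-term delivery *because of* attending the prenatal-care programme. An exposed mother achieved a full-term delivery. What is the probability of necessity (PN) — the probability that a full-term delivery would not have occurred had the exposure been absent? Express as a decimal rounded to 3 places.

PN ≈ 0.529

p₁ = P(outcome | exposed) = 1299/3475 = 0.37381
p₀ = P(outcome | unexposed) = 660/3748 = 0.17609
Under exogeneity and monotonicity, PN = (p₁ − p₀) / p₁.
PN = (0.37381 − 0.17609) / 0.37381 = 0.19772 / 0.37381 ≈ 0.5289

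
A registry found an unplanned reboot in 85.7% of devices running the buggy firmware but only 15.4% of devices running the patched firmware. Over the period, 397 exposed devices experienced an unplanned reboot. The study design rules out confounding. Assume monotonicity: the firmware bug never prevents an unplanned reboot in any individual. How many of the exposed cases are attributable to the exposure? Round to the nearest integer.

about 326 cases

p₁ = 0.857, p₀ = 0.154.
PN = (p₁ − p₀)/p₁ = (0.857 − 0.154) / 0.857 ≈ 0.82030.
Attributable cases ≈ PN × (exposed cases) = 0.82030 × 397 ≈ 325.66.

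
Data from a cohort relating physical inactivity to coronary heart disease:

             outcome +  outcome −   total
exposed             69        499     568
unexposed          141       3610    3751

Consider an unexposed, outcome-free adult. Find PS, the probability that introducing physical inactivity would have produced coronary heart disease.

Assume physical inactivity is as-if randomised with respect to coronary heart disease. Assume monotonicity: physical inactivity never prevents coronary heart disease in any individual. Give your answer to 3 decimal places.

p₁ = P(outcome | exposed) = 69/568 = 0.12148
p₀ = P(outcome | unexposed) = 141/3751 = 0.03759
Under exogeneity and monotonicity, PS = (p₁ − p₀)/(1 − p₀).
PS = (0.12148 − 0.03759) / 0.96241 ≈ 0.0872

PS ≈ 0.087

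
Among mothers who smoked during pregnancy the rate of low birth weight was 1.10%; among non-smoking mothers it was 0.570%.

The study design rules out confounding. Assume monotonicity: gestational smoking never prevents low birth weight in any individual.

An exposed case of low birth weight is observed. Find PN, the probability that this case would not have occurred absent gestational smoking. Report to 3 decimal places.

PN ≈ 0.482

p₁ = 0.011, p₀ = 0.0057.
Under exogeneity and monotonicity, PN = (p₁ − p₀) / p₁.
PN = (0.011 − 0.0057) / 0.011 = 0.0053 / 0.011 ≈ 0.4818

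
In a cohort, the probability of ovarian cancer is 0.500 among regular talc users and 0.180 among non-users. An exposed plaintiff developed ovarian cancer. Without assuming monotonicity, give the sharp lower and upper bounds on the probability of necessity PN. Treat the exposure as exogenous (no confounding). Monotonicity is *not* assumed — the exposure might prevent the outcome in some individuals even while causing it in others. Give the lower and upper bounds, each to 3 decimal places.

0.640 ≤ PN ≤ 1.000

Let p₁ = 0.5, p₀ = 0.18.
Under exogeneity alone the bounds on PN are max{0,(p₁−p₀)/p₁} ≤ PN ≤ min{1,(1−p₀)/p₁}.
  lower = (p₁ − p₀)/p₁ = 0.32 / 0.5 ≈ 0.6400
  upper = min{1, (1 − p₀)/p₁} = 0.82 / 0.5 ≈ 1.6400 → capped at 1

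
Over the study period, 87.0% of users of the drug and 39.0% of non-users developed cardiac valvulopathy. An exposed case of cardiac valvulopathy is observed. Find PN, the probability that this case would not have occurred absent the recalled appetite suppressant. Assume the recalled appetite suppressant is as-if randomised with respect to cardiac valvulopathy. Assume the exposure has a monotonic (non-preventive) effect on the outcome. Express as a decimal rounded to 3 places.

p₁ = 0.87, p₀ = 0.39.
Under exogeneity and monotonicity, PN = (p₁ − p₀) / p₁.
PN = (0.87 − 0.39) / 0.87 = 0.48 / 0.87 ≈ 0.5517

PN ≈ 0.552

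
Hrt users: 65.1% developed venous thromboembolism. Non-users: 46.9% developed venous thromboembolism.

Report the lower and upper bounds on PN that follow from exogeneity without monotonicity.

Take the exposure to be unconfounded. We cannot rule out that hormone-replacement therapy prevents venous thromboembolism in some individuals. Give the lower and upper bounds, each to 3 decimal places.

p₁ = 0.651, p₀ = 0.469.
Under exogeneity alone the bounds on PN are max{0,(p₁−p₀)/p₁} ≤ PN ≤ min{1,(1−p₀)/p₁}.
  lower = (p₁ − p₀)/p₁ = 0.182 / 0.651 ≈ 0.2796
  upper = min{1, (1 − p₀)/p₁} = 0.531 / 0.651 ≈ 0.8157

0.280 ≤ PN ≤ 0.816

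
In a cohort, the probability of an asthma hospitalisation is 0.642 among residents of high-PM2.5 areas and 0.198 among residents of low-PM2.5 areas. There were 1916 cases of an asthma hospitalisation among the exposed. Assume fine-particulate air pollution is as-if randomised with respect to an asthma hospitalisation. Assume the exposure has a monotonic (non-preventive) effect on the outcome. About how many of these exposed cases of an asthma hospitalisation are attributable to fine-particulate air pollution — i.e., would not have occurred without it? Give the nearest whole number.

about 1325 cases

Let p₁ = 0.642, p₀ = 0.198.
PN = (p₁ − p₀)/p₁ = (0.642 − 0.198) / 0.642 ≈ 0.69159.
Attributable cases ≈ PN × (exposed cases) = 0.69159 × 1916 ≈ 1325.08.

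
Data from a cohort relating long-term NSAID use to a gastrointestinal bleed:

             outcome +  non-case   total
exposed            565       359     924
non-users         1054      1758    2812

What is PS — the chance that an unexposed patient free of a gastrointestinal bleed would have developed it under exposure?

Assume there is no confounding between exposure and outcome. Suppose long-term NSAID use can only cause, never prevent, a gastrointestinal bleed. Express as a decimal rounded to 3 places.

p₁ = P(outcome | exposed) = 565/924 = 0.61147
p₀ = P(outcome | unexposed) = 1054/2812 = 0.37482
Under exogeneity and monotonicity, PS = (p₁ − p₀)/(1 − p₀).
PS = (0.61147 − 0.37482) / 0.62518 ≈ 0.3785

PS ≈ 0.379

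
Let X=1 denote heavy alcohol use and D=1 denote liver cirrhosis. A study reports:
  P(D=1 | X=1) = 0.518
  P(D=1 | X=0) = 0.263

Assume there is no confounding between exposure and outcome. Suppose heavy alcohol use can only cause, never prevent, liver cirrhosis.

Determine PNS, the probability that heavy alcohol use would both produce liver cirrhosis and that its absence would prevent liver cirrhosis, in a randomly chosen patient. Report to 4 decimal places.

PNS ≈ 0.2550

Let p₁ = 0.518, p₀ = 0.263.
Under exogeneity and monotonicity, PNS = p₁ − p₀.
PNS = 0.518 − 0.263 = 0.255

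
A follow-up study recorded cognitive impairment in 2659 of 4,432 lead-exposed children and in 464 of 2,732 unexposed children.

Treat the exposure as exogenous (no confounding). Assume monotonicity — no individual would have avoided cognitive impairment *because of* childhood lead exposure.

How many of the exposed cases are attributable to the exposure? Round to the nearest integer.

about 1906 cases

p₁ = P(outcome | exposed) = 2659/4432 = 0.59995
p₀ = P(outcome | unexposed) = 464/2732 = 0.16984
PN = (p₁ − p₀)/p₁ = (0.59995 − 0.16984) / 0.59995 ≈ 0.71691.
Attributable cases ≈ PN × (exposed cases) = 0.71691 × 2659 ≈ 1906.27.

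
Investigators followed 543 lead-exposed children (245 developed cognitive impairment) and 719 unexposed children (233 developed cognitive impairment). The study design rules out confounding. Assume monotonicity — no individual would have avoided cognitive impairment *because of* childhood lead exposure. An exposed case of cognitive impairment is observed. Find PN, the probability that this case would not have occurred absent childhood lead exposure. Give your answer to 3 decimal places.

PN ≈ 0.282

p₁ = P(outcome | exposed) = 245/543 = 0.4512
p₀ = P(outcome | unexposed) = 233/719 = 0.32406
Under exogeneity and monotonicity, PN = (p₁ − p₀) / p₁.
PN = (0.4512 − 0.32406) / 0.4512 = 0.12714 / 0.4512 ≈ 0.2818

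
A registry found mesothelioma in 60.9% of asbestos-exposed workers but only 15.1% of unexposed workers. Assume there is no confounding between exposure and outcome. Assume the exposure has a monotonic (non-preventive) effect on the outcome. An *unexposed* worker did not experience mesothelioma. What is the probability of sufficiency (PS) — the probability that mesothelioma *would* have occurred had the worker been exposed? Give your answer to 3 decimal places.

p₁ = 0.609, p₀ = 0.151.
Under exogeneity and monotonicity, PS = (p₁ − p₀) / (1 − p₀).
PS = (0.609 − 0.151) / (1 − 0.151) = 0.458 / 0.849 ≈ 0.5395

PS ≈ 0.539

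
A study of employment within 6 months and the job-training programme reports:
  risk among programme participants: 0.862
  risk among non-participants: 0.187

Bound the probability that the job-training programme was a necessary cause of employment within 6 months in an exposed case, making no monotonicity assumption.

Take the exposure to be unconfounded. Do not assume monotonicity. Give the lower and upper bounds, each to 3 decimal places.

0.783 ≤ PN ≤ 0.943

Let p₁ = 0.862, p₀ = 0.187.
Under exogeneity alone the bounds on PN are max{0,(p₁−p₀)/p₁} ≤ PN ≤ min{1,(1−p₀)/p₁}.
  lower = (p₁ − p₀)/p₁ = 0.675 / 0.862 ≈ 0.7831
  upper = min{1, (1 − p₀)/p₁} = 0.813 / 0.862 ≈ 0.9432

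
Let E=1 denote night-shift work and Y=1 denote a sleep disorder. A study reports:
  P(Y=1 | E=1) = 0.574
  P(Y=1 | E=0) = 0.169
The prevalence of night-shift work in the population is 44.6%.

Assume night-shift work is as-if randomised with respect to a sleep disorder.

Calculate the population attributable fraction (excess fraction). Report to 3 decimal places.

Let p₁ = 0.574, p₀ = 0.169.
Overall risk P(Y=1) = π·p₁ + (1−π)·p₀ = 0.446×0.574 + 0.554×0.169 = 0.34963.
Under exogeneity, PAF = [P(Y=1) − p₀] / P(Y=1).
PAF = (0.34963 − 0.169) / 0.34963 ≈ 0.5166

PAF ≈ 0.517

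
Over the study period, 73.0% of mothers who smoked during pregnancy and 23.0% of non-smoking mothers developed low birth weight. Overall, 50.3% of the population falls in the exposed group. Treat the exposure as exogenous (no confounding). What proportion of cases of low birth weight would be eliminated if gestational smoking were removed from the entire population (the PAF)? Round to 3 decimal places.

PAF ≈ 0.522

p₁ = 0.73, p₀ = 0.23.
Overall risk P(Y=1) = π·p₁ + (1−π)·p₀ = 0.503×0.73 + 0.497×0.23 = 0.4815.
Under exogeneity, PAF = [P(Y=1) − p₀] / P(Y=1).
PAF = (0.4815 − 0.23) / 0.4815 ≈ 0.5223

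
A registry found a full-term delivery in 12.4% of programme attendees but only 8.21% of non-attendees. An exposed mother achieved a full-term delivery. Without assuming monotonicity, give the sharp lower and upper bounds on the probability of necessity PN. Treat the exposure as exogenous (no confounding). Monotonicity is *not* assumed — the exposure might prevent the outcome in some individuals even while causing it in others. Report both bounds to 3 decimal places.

0.338 ≤ PN ≤ 1.000

p₁ = 0.124, p₀ = 0.0821.
Under exogeneity alone the bounds on PN are max{0,(p₁−p₀)/p₁} ≤ PN ≤ min{1,(1−p₀)/p₁}.
  lower = (p₁ − p₀)/p₁ = 0.0419 / 0.124 ≈ 0.3379
  upper = min{1, (1 − p₀)/p₁} = 0.9179 / 0.124 ≈ 7.4024 → capped at 1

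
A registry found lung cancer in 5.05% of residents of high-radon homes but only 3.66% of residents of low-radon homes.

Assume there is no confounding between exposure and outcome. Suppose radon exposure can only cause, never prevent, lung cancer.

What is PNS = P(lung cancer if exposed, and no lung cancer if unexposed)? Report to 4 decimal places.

p₁ = 0.0505, p₀ = 0.0366.
Under exogeneity and monotonicity, PNS = p₁ − p₀.
PNS = 0.0505 − 0.0366 = 0.0139

PNS ≈ 0.0139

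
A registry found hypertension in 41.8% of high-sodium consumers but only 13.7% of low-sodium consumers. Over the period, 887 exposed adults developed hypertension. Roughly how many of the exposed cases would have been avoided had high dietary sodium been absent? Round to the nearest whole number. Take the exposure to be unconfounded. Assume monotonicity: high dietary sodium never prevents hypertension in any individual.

about 596 cases

p₁ = 0.418, p₀ = 0.137.
PN = (p₁ − p₀)/p₁ = (0.418 − 0.137) / 0.418 ≈ 0.67225.
Attributable cases ≈ PN × (exposed cases) = 0.67225 × 887 ≈ 596.28.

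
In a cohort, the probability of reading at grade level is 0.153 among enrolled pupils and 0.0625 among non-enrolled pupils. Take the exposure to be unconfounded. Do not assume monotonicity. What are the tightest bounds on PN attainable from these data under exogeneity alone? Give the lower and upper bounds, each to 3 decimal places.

Let p₁ = 0.153, p₀ = 0.0625.
Under exogeneity alone the bounds on PN are max{0,(p₁−p₀)/p₁} ≤ PN ≤ min{1,(1−p₀)/p₁}.
  lower = (p₁ − p₀)/p₁ = 0.0905 / 0.153 ≈ 0.5915
  upper = min{1, (1 − p₀)/p₁} = 0.9375 / 0.153 ≈ 6.1275 → capped at 1

0.592 ≤ PN ≤ 1.000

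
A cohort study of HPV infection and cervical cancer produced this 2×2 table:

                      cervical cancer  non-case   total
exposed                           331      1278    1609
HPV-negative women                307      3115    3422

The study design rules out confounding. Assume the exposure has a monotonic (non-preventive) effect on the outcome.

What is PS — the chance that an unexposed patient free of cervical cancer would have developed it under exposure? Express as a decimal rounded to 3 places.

PS ≈ 0.127

p₁ = P(outcome | exposed) = 331/1609 = 0.20572
p₀ = P(outcome | unexposed) = 307/3422 = 0.089714
Under exogeneity and monotonicity, PS = (p₁ − p₀) / (1 − p₀).
PS = (0.20572 − 0.089714) / (1 − 0.089714) = 0.116 / 0.91029 ≈ 0.1274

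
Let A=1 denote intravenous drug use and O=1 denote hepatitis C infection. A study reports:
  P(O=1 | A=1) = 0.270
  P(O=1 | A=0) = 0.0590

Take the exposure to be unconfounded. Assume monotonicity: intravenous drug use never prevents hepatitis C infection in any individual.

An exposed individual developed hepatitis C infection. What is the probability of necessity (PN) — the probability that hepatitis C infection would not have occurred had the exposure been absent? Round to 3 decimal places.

Let p₁ = 0.27, p₀ = 0.059.
Under exogeneity and monotonicity, PN = (p₁ − p₀) / p₁.
PN = (0.27 − 0.059) / 0.27 = 0.211 / 0.27 ≈ 0.7815

PN ≈ 0.781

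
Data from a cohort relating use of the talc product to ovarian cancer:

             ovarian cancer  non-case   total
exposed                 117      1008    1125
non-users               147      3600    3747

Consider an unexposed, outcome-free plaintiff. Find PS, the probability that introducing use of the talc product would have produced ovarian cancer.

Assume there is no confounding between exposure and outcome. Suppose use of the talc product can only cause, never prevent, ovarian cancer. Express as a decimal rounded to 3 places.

p₁ = P(outcome | exposed) = 117/1125 = 0.104
p₀ = P(outcome | unexposed) = 147/3747 = 0.039231
Under exogeneity and monotonicity, PS = (p₁ − p₀)/(1 − p₀).
PS = (0.104 − 0.039231) / 0.96077 ≈ 0.0674

PS ≈ 0.067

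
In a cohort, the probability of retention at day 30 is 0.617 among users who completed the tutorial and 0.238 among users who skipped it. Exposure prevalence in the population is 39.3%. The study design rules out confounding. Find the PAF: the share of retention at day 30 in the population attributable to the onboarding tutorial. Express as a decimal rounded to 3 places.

PAF ≈ 0.385

Let p₁ = 0.617, p₀ = 0.238.
Overall risk P(Y=1) = π·p₁ + (1−π)·p₀ = 0.393×0.617 + 0.607×0.238 = 0.38695.
Under exogeneity, PAF = [P(Y=1) − p₀] / P(Y=1).
PAF = (0.38695 − 0.238) / 0.38695 ≈ 0.3849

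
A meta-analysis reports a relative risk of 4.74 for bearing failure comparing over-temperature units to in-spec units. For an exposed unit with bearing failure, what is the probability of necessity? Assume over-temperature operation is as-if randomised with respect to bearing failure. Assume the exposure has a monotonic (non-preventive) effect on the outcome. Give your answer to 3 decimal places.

PN ≈ 0.789

Under exogeneity and monotonicity, PN = (RR − 1) / RR = 1 − 1/RR.
PN = (4.74 − 1) / 4.74 = 3.74 / 4.74 ≈ 0.7890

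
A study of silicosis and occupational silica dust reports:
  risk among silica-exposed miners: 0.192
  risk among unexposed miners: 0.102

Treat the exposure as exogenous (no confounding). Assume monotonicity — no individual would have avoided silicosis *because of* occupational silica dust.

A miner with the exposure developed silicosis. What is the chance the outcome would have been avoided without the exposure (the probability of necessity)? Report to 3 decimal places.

Let p₁ = 0.192, p₀ = 0.102.
Under exogeneity and monotonicity, PN = (p₁ − p₀) / p₁.
PN = (0.192 − 0.102) / 0.192 = 0.09 / 0.192 ≈ 0.4688

PN ≈ 0.469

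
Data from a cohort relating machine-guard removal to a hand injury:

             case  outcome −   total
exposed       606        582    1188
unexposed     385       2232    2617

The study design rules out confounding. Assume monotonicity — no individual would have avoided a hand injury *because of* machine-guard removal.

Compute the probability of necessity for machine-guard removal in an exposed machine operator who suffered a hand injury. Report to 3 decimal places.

PN ≈ 0.712

p₁ = P(outcome | exposed) = 606/1188 = 0.5101
p₀ = P(outcome | unexposed) = 385/2617 = 0.14712
Under exogeneity and monotonicity, PN = (p₁ − p₀)/p₁.
PN = (0.5101 − 0.14712) / 0.5101 ≈ 0.7116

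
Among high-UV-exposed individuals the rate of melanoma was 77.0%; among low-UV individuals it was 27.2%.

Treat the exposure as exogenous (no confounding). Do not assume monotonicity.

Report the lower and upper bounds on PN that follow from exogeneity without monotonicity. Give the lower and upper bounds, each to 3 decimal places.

p₁ = 0.77, p₀ = 0.272.
Under exogeneity alone the bounds on PN are max{0,(p₁−p₀)/p₁} ≤ PN ≤ min{1,(1−p₀)/p₁}.
  lower = (p₁ − p₀)/p₁ = 0.498 / 0.77 ≈ 0.6468
  upper = min{1, (1 − p₀)/p₁} = 0.728 / 0.77 ≈ 0.9455

0.647 ≤ PN ≤ 0.945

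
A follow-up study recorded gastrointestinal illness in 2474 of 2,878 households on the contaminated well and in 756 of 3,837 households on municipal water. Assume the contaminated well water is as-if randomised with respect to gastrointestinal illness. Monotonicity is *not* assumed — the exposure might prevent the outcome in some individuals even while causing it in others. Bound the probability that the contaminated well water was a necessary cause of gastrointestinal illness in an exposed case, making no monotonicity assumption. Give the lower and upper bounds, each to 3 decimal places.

p₁ = P(outcome | exposed) = 2474/2878 = 0.85962
p₀ = P(outcome | unexposed) = 756/3837 = 0.19703
Under exogeneity alone the bounds on PN are max{0,(p₁−p₀)/p₁} ≤ PN ≤ min{1,(1−p₀)/p₁}.
  lower = (p₁ − p₀)/p₁ = 0.6626 / 0.85962 ≈ 0.7708
  upper = min{1, (1 − p₀)/p₁} = 0.80297 / 0.85962 ≈ 0.9341

0.771 ≤ PN ≤ 0.934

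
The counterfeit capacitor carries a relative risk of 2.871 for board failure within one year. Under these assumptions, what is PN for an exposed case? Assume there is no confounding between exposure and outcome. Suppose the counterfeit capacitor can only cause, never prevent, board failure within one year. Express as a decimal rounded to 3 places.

PN ≈ 0.652

Under exogeneity and monotonicity, PN = (RR − 1) / RR = 1 − 1/RR.
PN = (2.871 − 1) / 2.871 = 1.871 / 2.871 ≈ 0.6517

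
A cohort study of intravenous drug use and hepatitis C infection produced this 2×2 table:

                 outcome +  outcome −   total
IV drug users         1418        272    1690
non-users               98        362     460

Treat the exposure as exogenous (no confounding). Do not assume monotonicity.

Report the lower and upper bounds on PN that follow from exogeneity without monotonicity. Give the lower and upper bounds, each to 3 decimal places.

p₁ = P(outcome | exposed) = 1418/1690 = 0.83905
p₀ = P(outcome | unexposed) = 98/460 = 0.21304
Under exogeneity alone the bounds on PN are max{0,(p₁−p₀)/p₁} ≤ PN ≤ min{1,(1−p₀)/p₁}.
  lower = (p₁ − p₀)/p₁ = 0.62601 / 0.83905 ≈ 0.7461
  upper = min{1, (1 − p₀)/p₁} = 0.78696 / 0.83905 ≈ 0.9379

0.746 ≤ PN ≤ 0.938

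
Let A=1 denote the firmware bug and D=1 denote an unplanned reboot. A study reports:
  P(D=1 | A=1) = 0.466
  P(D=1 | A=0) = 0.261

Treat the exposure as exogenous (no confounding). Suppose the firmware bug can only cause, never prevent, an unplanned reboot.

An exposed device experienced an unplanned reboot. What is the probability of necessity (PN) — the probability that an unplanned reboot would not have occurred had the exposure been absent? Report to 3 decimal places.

Let p₁ = 0.466, p₀ = 0.261.
Under exogeneity and monotonicity, PN = (p₁ − p₀) / p₁.
PN = (0.466 − 0.261) / 0.466 = 0.205 / 0.466 ≈ 0.4399

PN ≈ 0.440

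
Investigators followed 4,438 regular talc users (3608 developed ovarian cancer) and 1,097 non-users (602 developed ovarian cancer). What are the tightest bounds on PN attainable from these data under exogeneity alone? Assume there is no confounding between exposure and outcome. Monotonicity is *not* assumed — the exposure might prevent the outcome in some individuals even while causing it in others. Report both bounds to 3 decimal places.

p₁ = P(outcome | exposed) = 3608/4438 = 0.81298
p₀ = P(outcome | unexposed) = 602/1097 = 0.54877
Under exogeneity alone the bounds on PN are max{0,(p₁−p₀)/p₁} ≤ PN ≤ min{1,(1−p₀)/p₁}.
  lower = (p₁ − p₀)/p₁ = 0.26421 / 0.81298 ≈ 0.3250
  upper = min{1, (1 − p₀)/p₁} = 0.45123 / 0.81298 ≈ 0.5550

0.325 ≤ PN ≤ 0.555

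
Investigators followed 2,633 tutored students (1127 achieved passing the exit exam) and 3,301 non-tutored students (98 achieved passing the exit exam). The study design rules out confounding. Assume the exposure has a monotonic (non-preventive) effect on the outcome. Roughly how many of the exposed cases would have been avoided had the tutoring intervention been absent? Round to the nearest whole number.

p₁ = P(outcome | exposed) = 1127/2633 = 0.42803
p₀ = P(outcome | unexposed) = 98/3301 = 0.029688
PN = (p₁ − p₀)/p₁ = (0.42803 − 0.029688) / 0.42803 ≈ 0.93064.
Attributable cases ≈ PN × (exposed cases) = 0.93064 × 1127 ≈ 1048.83.

about 1049 cases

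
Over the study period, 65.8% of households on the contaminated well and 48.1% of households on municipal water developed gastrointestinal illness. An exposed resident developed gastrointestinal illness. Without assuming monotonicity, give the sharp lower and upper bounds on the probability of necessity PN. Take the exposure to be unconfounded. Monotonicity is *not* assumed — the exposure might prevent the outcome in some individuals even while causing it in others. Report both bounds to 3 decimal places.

p₁ = 0.658, p₀ = 0.481.
Under exogeneity alone the bounds on PN are max{0,(p₁−p₀)/p₁} ≤ PN ≤ min{1,(1−p₀)/p₁}.
  lower = (p₁ − p₀)/p₁ = 0.177 / 0.658 ≈ 0.2690
  upper = min{1, (1 − p₀)/p₁} = 0.519 / 0.658 ≈ 0.7888

0.269 ≤ PN ≤ 0.789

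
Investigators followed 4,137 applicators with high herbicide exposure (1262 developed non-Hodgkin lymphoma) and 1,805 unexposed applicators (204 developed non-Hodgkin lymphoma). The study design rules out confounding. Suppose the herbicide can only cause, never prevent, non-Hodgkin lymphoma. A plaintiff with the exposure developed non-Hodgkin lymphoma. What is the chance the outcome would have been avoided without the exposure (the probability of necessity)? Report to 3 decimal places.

PN ≈ 0.630

p₁ = P(outcome | exposed) = 1262/4137 = 0.30505
p₀ = P(outcome | unexposed) = 204/1805 = 0.11302
Under exogeneity and monotonicity, PN = (p₁ − p₀) / p₁.
PN = (0.30505 − 0.11302) / 0.30505 = 0.19203 / 0.30505 ≈ 0.6295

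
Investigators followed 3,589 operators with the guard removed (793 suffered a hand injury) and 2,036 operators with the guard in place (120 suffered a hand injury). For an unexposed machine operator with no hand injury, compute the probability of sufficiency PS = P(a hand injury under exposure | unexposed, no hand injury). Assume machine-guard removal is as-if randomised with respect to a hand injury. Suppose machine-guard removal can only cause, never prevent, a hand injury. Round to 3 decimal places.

p₁ = P(outcome | exposed) = 793/3589 = 0.22095
p₀ = P(outcome | unexposed) = 120/2036 = 0.058939
Under exogeneity and monotonicity, PS = (p₁ − p₀) / (1 − p₀).
PS = (0.22095 − 0.058939) / (1 − 0.058939) = 0.16201 / 0.94106 ≈ 0.1722

PS ≈ 0.172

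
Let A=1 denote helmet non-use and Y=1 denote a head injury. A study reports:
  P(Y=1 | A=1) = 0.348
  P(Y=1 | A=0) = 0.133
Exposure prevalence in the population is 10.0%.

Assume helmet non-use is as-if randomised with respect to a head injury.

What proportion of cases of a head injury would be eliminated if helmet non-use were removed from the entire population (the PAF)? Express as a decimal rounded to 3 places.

PAF ≈ 0.139

Let p₁ = 0.348, p₀ = 0.133.
Overall risk P(Y=1) = π·p₁ + (1−π)·p₀ = 0.1×0.348 + 0.9×0.133 = 0.1545.
Under exogeneity, PAF = [P(Y=1) − p₀] / P(Y=1).
PAF = (0.1545 − 0.133) / 0.1545 ≈ 0.1392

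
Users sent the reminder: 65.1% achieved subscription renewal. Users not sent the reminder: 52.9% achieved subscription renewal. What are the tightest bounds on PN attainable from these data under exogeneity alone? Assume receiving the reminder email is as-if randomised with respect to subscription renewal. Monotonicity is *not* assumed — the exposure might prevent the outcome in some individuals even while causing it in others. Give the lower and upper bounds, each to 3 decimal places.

0.187 ≤ PN ≤ 0.724

p₁ = 0.651, p₀ = 0.529.
Under exogeneity alone the bounds on PN are max{0,(p₁−p₀)/p₁} ≤ PN ≤ min{1,(1−p₀)/p₁}.
  lower = (p₁ − p₀)/p₁ = 0.122 / 0.651 ≈ 0.1874
  upper = min{1, (1 − p₀)/p₁} = 0.471 / 0.651 ≈ 0.7235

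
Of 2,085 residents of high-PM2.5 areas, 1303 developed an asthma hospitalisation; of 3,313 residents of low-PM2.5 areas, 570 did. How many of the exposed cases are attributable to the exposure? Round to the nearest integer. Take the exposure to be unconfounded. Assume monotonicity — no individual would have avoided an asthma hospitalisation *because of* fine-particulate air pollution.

about 944 cases

p₁ = P(outcome | exposed) = 1303/2085 = 0.62494
p₀ = P(outcome | unexposed) = 570/3313 = 0.17205
PN = (p₁ − p₀)/p₁ = (0.62494 − 0.17205) / 0.62494 ≈ 0.72469.
Attributable cases ≈ PN × (exposed cases) = 0.72469 × 1303 ≈ 944.28.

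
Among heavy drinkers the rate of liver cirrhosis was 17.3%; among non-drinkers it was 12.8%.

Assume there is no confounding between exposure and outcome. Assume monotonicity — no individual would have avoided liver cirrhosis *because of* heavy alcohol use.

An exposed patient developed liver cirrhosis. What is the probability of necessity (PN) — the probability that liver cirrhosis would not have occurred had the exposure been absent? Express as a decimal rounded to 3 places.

p₁ = 0.173, p₀ = 0.128.
Under exogeneity and monotonicity, PN = (p₁ − p₀) / p₁.
PN = (0.173 − 0.128) / 0.173 = 0.045 / 0.173 ≈ 0.2601

PN ≈ 0.260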